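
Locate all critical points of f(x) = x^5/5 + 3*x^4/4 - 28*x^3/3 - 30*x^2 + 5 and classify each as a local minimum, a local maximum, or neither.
f'(x) = x*(x^3 + 3*x^2 - 28*x - 60)

Solve f'(x) = 0:
  Factor: x^4 + 3*x^3 - 28*x^2 - 60*x = x*(x - 5)*(x + 2)*(x + 6) = 0.
  ⇒ x = -6, -2, 0, 5

f''(x) = 4*x^3 + 9*x^2 - 56*x - 60
Second-derivative test at each critical point:
  f''(-6) = -264 < 0 → local maximum
  f''(-2) = 56 > 0 → local minimum
  f''(0) = -60 < 0 → local maximum
  f''(5) = 385 > 0 → local minimum

Critical points: x = -6 (local maximum); x = -2 (local minimum); x = 0 (local maximum); x = 5 (local minimum)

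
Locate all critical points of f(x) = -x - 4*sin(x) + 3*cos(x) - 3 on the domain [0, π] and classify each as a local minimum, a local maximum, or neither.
f'(x) = -3*sin(x) - 4*cos(x) - 1

Solve f'(x) = 0 on [0, π]:
  f'(x) = 0 ⇔ -3*sin(x) - 4*cos(x) = 1. Write the left side as R·cos(x + φ) with R = √((-4)² + 3²) = 5, cos φ = -4/5, sin φ = 3/5; then cos(x + φ) = 1/5. Solve for x and keep the solutions lying in [0, π].
  ⇒ x = atan((-3 + 8*sqrt(6))/(-6*sqrt(6) - 4)) + pi ≈ 2.4157

f''(x) = 4*sin(x) - 3*cos(x)
Second-derivative test at each critical point:
  f''(2.4157) = 4.8990 > 0 → local minimum

Critical points: x = atan((-3 + 8*sqrt(6))/(-6*sqrt(6) - 4)) + pi ≈ 2.4157 (local minimum)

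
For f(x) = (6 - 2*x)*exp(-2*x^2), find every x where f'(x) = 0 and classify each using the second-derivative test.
f'(x) = 2*(4*x*(x - 3) - 1)*exp(-2*x^2)

Solve f'(x) = 0:
  f'(x) = (8*x^2 - 24*x - 2)·exp(-2*x^2) and exp(-2*x^2) > 0 for every x, so f'(x) = 0 ⇔ 8*x^2 - 24*x - 2 = 0.
  Factor: 8*x^2 - 24*x - 2 = 2*(4*x^2 - 12*x - 1); 4*x^2 - 12*x - 1 = 0 has no rational roots; quadratic formula: x = (12 ± √160)/8.
  ⇒ x = 3/2 - sqrt(10)/2 ≈ -0.0811, 3/2 + sqrt(10)/2 ≈ 3.0811

f''(x) = 8*(4*x^2*(3 - x) + 3*x - 3)*exp(-2*x^2)
Second-derivative test at each critical point:
  f''(-0.0811) = -24.9673 < 0 → local maximum
  f''(3.0811) = 1.436e-07 > 0 → local minimum

Critical points: x = 3/2 - sqrt(10)/2 ≈ -0.0811 (local maximum); x = 3/2 + sqrt(10)/2 ≈ 3.0811 (local minimum)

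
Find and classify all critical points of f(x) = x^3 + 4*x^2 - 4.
f'(x) = x*(3*x + 8)

Solve f'(x) = 0:
  Factor: 3*x^2 + 8*x = x*(3*x + 8) = 0.
  ⇒ x = -8/3, 0

f''(x) = 6*x + 8
Second-derivative test at each critical point:
  f''(-8/3) = -8 < 0 → local maximum
  f''(0) = 8 > 0 → local minimum

Critical points: x = -8/3 (local maximum); x = 0 (local minimum)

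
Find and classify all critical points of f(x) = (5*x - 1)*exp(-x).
f'(x) = (6 - 5*x)*exp(-x)

Solve f'(x) = 0:
  f'(x) = (6 - 5*x)·exp(-x) and exp(-x) > 0 for every x, so f'(x) = 0 ⇔ 6 - 5*x = 0.
  6 - 5*x = 0.
  ⇒ x = 6/5

f''(x) = (5*x - 11)*exp(-x)
Second-derivative test at each critical point:
  f''(6/5) = -1.5060 < 0 → local maximum

Critical points: x = 6/5 (local maximum)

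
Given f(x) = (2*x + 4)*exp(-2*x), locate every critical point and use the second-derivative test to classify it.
f'(x) = 2*(-2*x - 3)*exp(-2*x)

Solve f'(x) = 0:
  f'(x) = (-4*x - 6)·exp(-2*x) and exp(-2*x) > 0 for every x, so f'(x) = 0 ⇔ -4*x - 6 = 0.
  Factor: -4*x - 6 = -2*(2*x + 3) = 0.
  ⇒ x = -3/2

f''(x) = 8*(x + 1)*exp(-2*x)
Second-derivative test at each critical point:
  f''(-3/2) = -80.3421 < 0 → local maximum

Critical points: x = -3/2 (local maximum)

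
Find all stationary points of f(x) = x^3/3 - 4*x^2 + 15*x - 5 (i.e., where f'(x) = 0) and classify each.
f'(x) = x^2 - 8*x + 15

Solve f'(x) = 0:
  Factor: x^2 - 8*x + 15 = (x - 5)*(x - 3) = 0.
  ⇒ x = 3, 5

f''(x) = 2*x - 8
Second-derivative test at each critical point:
  f''(3) = -2 < 0 → local maximum
  f''(5) = 2 > 0 → local minimum

Critical points: x = 3 (local maximum); x = 5 (local minimum)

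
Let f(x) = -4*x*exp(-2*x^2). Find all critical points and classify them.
f'(x) = 4*(4*x^2 - 1)*exp(-2*x^2)

Solve f'(x) = 0:
  f'(x) = (16*x^2 - 4)·exp(-2*x^2) and exp(-2*x^2) > 0 for every x, so f'(x) = 0 ⇔ 16*x^2 - 4 = 0.
  Factor: 16*x^2 - 4 = 4*(2*x - 1)*(2*x + 1) = 0.
  ⇒ x = -1/2, 1/2

f''(x) = (-64*x^3 + 48*x)*exp(-2*x^2)
Second-derivative test at each critical point:
  f''(-1/2) = -9.7045 < 0 → local maximum
  f''(1/2) = 9.7045 > 0 → local minimum

Critical points: x = -1/2 (local maximum); x = 1/2 (local minimum)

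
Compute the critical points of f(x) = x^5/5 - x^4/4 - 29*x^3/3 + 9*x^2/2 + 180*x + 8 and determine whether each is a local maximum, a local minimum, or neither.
f'(x) = x^4 - x^3 - 29*x^2 + 9*x + 180

Solve f'(x) = 0:
  Factor: x^4 - x^3 - 29*x^2 + 9*x + 180 = (x - 5)*(x - 3)*(x + 3)*(x + 4) = 0.
  ⇒ x = -4, -3, 3, 5

f''(x) = 4*x^3 - 3*x^2 - 58*x + 9
Second-derivative test at each critical point:
  f''(-4) = -63 < 0 → local maximum
  f''(-3) = 48 > 0 → local minimum
  f''(3) = -84 < 0 → local maximum
  f''(5) = 144 > 0 → local minimum

Critical points: x = -4 (local maximum); x = -3 (local minimum); x = 3 (local maximum); x = 5 (local minimum)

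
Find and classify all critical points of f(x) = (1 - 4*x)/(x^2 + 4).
f'(x) = 2*(2*x^2 - x - 8)/(x^4 + 8*x^2 + 16)

Solve f'(x) = 0:
  f'(x) = 2*(2*x^2 - x - 8)/(x^2 + 4)^2; the denominator is positive wherever f is defined, so f'(x) = 0 ⇔ 4*x^2 - 2*x - 16 = 0.
  Factor: 4*x^2 - 2*x - 16 = 2*(2*x^2 - x - 8); 2*x^2 - x - 8 = 0 has no rational roots; quadratic formula: x = (1 ± √65)/4.
  ⇒ x = 1/4 - sqrt(65)/4 ≈ -1.7656, 1/4 + sqrt(65)/4 ≈ 2.2656

f''(x) = 2*(4*x^2*(1 - 4*x) + (12*x - 1)*(x^2 + 4))/(x^2 + 4)^3
Second-derivative test at each critical point:
  f''(-1.7656) = -0.3183 < 0 → local maximum
  f''(2.2656) = 0.1933 > 0 → local minimum

Critical points: x = 1/4 - sqrt(65)/4 ≈ -1.7656 (local maximum); x = 1/4 + sqrt(65)/4 ≈ 2.2656 (local minimum)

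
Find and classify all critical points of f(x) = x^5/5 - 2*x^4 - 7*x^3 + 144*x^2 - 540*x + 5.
f'(x) = x^4 - 8*x^3 - 21*x^2 + 288*x - 540

Solve f'(x) = 0:
  Factor: x^4 - 8*x^3 - 21*x^2 + 288*x - 540 = (x - 6)*(x - 5)*(x - 3)*(x + 6) = 0.
  ⇒ x = -6, 3, 5, 6

f''(x) = 4*x^3 - 24*x^2 - 42*x + 288
Second-derivative test at each critical point:
  f''(-6) = -1188 < 0 → local maximum
  f''(3) = 54 > 0 → local minimum
  f''(5) = -22 < 0 → local maximum
  f''(6) = 36 > 0 → local minimum

Critical points: x = -6 (local maximum); x = 3 (local minimum); x = 5 (local maximum); x = 6 (local minimum)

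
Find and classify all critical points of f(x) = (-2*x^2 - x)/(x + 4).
f'(x) = 2*(-x^2 - 8*x - 2)/(x^2 + 8*x + 16)

Solve f'(x) = 0:
  f'(x) = -2*(x^2 + 8*x + 2)/(x + 4)^2; the denominator is positive wherever f is defined, so f'(x) = 0 ⇔ -2*x^2 - 16*x - 4 = 0.
  Factor: -2*x^2 - 16*x - 4 = -2*(x^2 + 8*x + 2); x^2 + 8*x + 2 = 0 has no rational roots; quadratic formula: x = (-8 ± √56)/2.
  ⇒ x = -4 - sqrt(14) ≈ -7.7417, -4 + sqrt(14) ≈ -0.2583

f''(x) = -56/(x^3 + 12*x^2 + 48*x + 64)
Second-derivative test at each critical point:
  f''(-7.7417) = 1.0690 > 0 → local minimum
  f''(-0.2583) = -1.0690 < 0 → local maximum

Critical points: x = -4 - sqrt(14) ≈ -7.7417 (local minimum); x = -4 + sqrt(14) ≈ -0.2583 (local maximum)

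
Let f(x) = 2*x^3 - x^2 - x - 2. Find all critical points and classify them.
f'(x) = 6*x^2 - 2*x - 1

Solve f'(x) = 0:
  6*x^2 - 2*x - 1 = 0 has no rational roots; quadratic formula: x = (2 ± √28)/12.
  ⇒ x = 1/6 - sqrt(7)/6 ≈ -0.2743, 1/6 + sqrt(7)/6 ≈ 0.6076

f''(x) = 12*x - 2
Second-derivative test at each critical point:
  f''(-0.2743) = -5.2915 < 0 → local maximum
  f''(0.6076) = 5.2915 > 0 → local minimum

Critical points: x = 1/6 - sqrt(7)/6 ≈ -0.2743 (local maximum); x = 1/6 + sqrt(7)/6 ≈ 0.6076 (local minimum)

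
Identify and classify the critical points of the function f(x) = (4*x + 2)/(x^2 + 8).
f'(x) = 4*(-x^2 - x + 8)/(x^4 + 16*x^2 + 64)

Solve f'(x) = 0:
  f'(x) = -4*(x^2 + x - 8)/(x^2 + 8)^2; the denominator is positive wherever f is defined, so f'(x) = 0 ⇔ -4*x^2 - 4*x + 32 = 0.
  Factor: -4*x^2 - 4*x + 32 = -4*(x^2 + x - 8); x^2 + x - 8 = 0 has no rational roots; quadratic formula: x = (-1 ± √33)/2.
  ⇒ x = -sqrt(33)/2 - 1/2 ≈ -3.3723, -1/2 + sqrt(33)/2 ≈ 2.3723

f''(x) = 4*(4*x^2*(2*x + 1) - (6*x + 1)*(x^2 + 8))/(x^2 + 8)^3
Second-derivative test at each critical point:
  f''(-3.3723) = 0.0612 > 0 → local minimum
  f''(2.3723) = -0.1237 < 0 → local maximum

Critical points: x = -sqrt(33)/2 - 1/2 ≈ -3.3723 (local minimum); x = -1/2 + sqrt(33)/2 ≈ 2.3723 (local maximum)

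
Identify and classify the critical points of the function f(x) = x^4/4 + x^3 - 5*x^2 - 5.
f'(x) = x*(x^2 + 3*x - 10)

Solve f'(x) = 0:
  Factor: x^3 + 3*x^2 - 10*x = x*(x - 2)*(x + 5) = 0.
  ⇒ x = -5, 0, 2

f''(x) = 3*x^2 + 6*x - 10
Second-derivative test at each critical point:
  f''(-5) = 35 > 0 → local minimum
  f''(0) = -10 < 0 → local maximum
  f''(2) = 14 > 0 → local minimum

Critical points: x = -5 (local minimum); x = 0 (local maximum); x = 2 (local minimum)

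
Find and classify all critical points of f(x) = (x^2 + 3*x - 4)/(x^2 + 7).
f'(x) = (-3*x^2 + 22*x + 21)/(x^4 + 14*x^2 + 49)

Solve f'(x) = 0:
  f'(x) = -(3*x^2 - 22*x - 21)/(x^2 + 7)^2; the denominator is positive wherever f is defined, so f'(x) = 0 ⇔ -3*x^2 + 22*x + 21 = 0.
  3*x^2 - 22*x - 21 = 0 has no rational roots; quadratic formula: x = (22 ± √736)/6.
  ⇒ x = 11/3 - 2*sqrt(46)/3 ≈ -0.8549, 11/3 + 2*sqrt(46)/3 ≈ 8.1882

f''(x) = 2*(3*x^3 - 33*x^2 - 63*x + 77)/(x^6 + 21*x^4 + 147*x^2 + 343)
Second-derivative test at each critical point:
  f''(-0.8549) = 0.4539 > 0 → local minimum
  f''(8.1882) = -0.0049 < 0 → local maximum

Critical points: x = 11/3 - 2*sqrt(46)/3 ≈ -0.8549 (local minimum); x = 11/3 + 2*sqrt(46)/3 ≈ 8.1882 (local maximum)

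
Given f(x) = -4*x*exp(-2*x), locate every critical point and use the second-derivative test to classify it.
f'(x) = 4*(2*x - 1)*exp(-2*x)

Solve f'(x) = 0:
  f'(x) = (8*x - 4)·exp(-2*x) and exp(-2*x) > 0 for every x, so f'(x) = 0 ⇔ 8*x - 4 = 0.
  Factor: 8*x - 4 = 4*(2*x - 1) = 0.
  ⇒ x = 1/2

f''(x) = 16*(1 - x)*exp(-2*x)
Second-derivative test at each critical point:
  f''(1/2) = 2.9430 > 0 → local minimum

Critical points: x = 1/2 (local minimum)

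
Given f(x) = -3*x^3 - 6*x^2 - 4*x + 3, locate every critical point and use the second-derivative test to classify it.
f'(x) = -9*x^2 - 12*x - 4

Solve f'(x) = 0:
  Factor: -9*x^2 - 12*x - 4 = -(3*x + 2)^2 = 0.
  ⇒ x = -2/3

f''(x) = -18*x - 12
Second-derivative test at each critical point:
  f''(-2/3) = 0, so the second-derivative test is inconclusive; use the first-derivative test: f'(-11/12) = -0.5625, f'(-5/12) = -0.5625 — f' is negative on both sides (no sign change) → neither a local maximum nor a local minimum

Critical points: x = -2/3 (neither)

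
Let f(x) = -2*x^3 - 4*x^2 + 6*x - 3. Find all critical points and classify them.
f'(x) = -6*x^2 - 8*x + 6

Solve f'(x) = 0:
  Factor: -6*x^2 - 8*x + 6 = -2*(3*x^2 + 4*x - 3); 3*x^2 + 4*x - 3 = 0 has no rational roots; quadratic formula: x = (-4 ± √52)/6.
  ⇒ x = -sqrt(13)/3 - 2/3 ≈ -1.8685, -2/3 + sqrt(13)/3 ≈ 0.5352

f''(x) = -12*x - 8
Second-derivative test at each critical point:
  f''(-1.8685) = 14.4222 > 0 → local minimum
  f''(0.5352) = -14.4222 < 0 → local maximum

Critical points: x = -sqrt(13)/3 - 2/3 ≈ -1.8685 (local minimum); x = -2/3 + sqrt(13)/3 ≈ 0.5352 (local maximum)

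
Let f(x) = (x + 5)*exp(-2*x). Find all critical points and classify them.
f'(x) = (-2*x - 9)*exp(-2*x)

Solve f'(x) = 0:
  f'(x) = (-2*x - 9)·exp(-2*x) and exp(-2*x) > 0 for every x, so f'(x) = 0 ⇔ -2*x - 9 = 0.
  -2*x - 9 = 0.
  ⇒ x = -9/2

f''(x) = 4*(x + 4)*exp(-2*x)
Second-derivative test at each critical point:
  f''(-9/2) = -16206.1679 < 0 → local maximum

Critical points: x = -9/2 (local maximum)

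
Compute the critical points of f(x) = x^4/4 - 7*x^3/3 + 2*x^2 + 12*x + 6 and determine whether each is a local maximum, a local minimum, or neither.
f'(x) = x^3 - 7*x^2 + 4*x + 12

Solve f'(x) = 0:
  Factor: x^3 - 7*x^2 + 4*x + 12 = (x - 6)*(x - 2)*(x + 1) = 0.
  ⇒ x = -1, 2, 6

f''(x) = 3*x^2 - 14*x + 4
Second-derivative test at each critical point:
  f''(-1) = 21 > 0 → local minimum
  f''(2) = -12 < 0 → local maximum
  f''(6) = 28 > 0 → local minimum

Critical points: x = -1 (local minimum); x = 2 (local maximum); x = 6 (local minimum)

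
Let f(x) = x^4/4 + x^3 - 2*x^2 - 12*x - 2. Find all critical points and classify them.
f'(x) = x^3 + 3*x^2 - 4*x - 12

Solve f'(x) = 0:
  Factor: x^3 + 3*x^2 - 4*x - 12 = (x - 2)*(x + 2)*(x + 3) = 0.
  ⇒ x = -3, -2, 2

f''(x) = 3*x^2 + 6*x - 4
Second-derivative test at each critical point:
  f''(-3) = 5 > 0 → local minimum
  f''(-2) = -4 < 0 → local maximum
  f''(2) = 20 > 0 → local minimum

Critical points: x = -3 (local minimum); x = -2 (local maximum); x = 2 (local minimum)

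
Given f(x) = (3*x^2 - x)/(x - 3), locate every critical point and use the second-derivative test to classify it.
f'(x) = 3*(x^2 - 6*x + 1)/(x^2 - 6*x + 9)

Solve f'(x) = 0:
  f'(x) = 3*(x^2 - 6*x + 1)/(x - 3)^2; the denominator is positive wherever f is defined, so f'(x) = 0 ⇔ 3*x^2 - 18*x + 3 = 0.
  Factor: 3*x^2 - 18*x + 3 = 3*(x^2 - 6*x + 1); x^2 - 6*x + 1 = 0 has no rational roots; quadratic formula: x = (6 ± √32)/2.
  ⇒ x = 3 - 2*sqrt(2) ≈ 0.1716, 2*sqrt(2) + 3 ≈ 5.8284

f''(x) = 48/(x^3 - 9*x^2 + 27*x - 27)
Second-derivative test at each critical point:
  f''(0.1716) = -2.1213 < 0 → local maximum
  f''(5.8284) = 2.1213 > 0 → local minimum

Critical points: x = 3 - 2*sqrt(2) ≈ 0.1716 (local maximum); x = 2*sqrt(2) + 3 ≈ 5.8284 (local minimum)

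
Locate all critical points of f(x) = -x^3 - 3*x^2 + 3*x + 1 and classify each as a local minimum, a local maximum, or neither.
f'(x) = -3*x^2 - 6*x + 3

Solve f'(x) = 0:
  Factor: -3*x^2 - 6*x + 3 = -3*(x^2 + 2*x - 1); x^2 + 2*x - 1 = 0 has no rational roots; quadratic formula: x = (-2 ± √8)/2.
  ⇒ x = -sqrt(2) - 1 ≈ -2.4142, -1 + sqrt(2) ≈ 0.4142

f''(x) = -6*x - 6
Second-derivative test at each critical point:
  f''(-2.4142) = 8.4853 > 0 → local minimum
  f''(0.4142) = -8.4853 < 0 → local maximum

Critical points: x = -sqrt(2) - 1 ≈ -2.4142 (local minimum); x = -1 + sqrt(2) ≈ 0.4142 (local maximum)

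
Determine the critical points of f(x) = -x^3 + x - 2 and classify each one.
f'(x) = 1 - 3*x^2

Solve f'(x) = 0:
  3*x^2 - 1 = 0 has no rational roots; quadratic formula: x = (0 ± √12)/6.
  ⇒ x = -sqrt(3)/3 ≈ -0.5774, sqrt(3)/3 ≈ 0.5774

f''(x) = -6*x
Second-derivative test at each critical point:
  f''(-0.5774) = 3.4641 > 0 → local minimum
  f''(0.5774) = -3.4641 < 0 → local maximum

Critical points: x = -sqrt(3)/3 ≈ -0.5774 (local minimum); x = sqrt(3)/3 ≈ 0.5774 (local maximum)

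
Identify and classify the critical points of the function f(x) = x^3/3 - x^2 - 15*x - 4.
f'(x) = x^2 - 2*x - 15

Solve f'(x) = 0:
  Factor: x^2 - 2*x - 15 = (x - 5)*(x + 3) = 0.
  ⇒ x = -3, 5

f''(x) = 2*x - 2
Second-derivative test at each critical point:
  f''(-3) = -8 < 0 → local maximum
  f''(5) = 8 > 0 → local minimum

Critical points: x = -3 (local maximum); x = 5 (local minimum)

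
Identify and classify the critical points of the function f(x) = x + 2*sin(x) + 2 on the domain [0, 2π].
f'(x) = 2*cos(x) + 1

Solve f'(x) = 0 on [0, 2π]:
  f'(x) = 0 ⇔ cos(x) = -1/2, i.e. x = ±arccos(-1/2) + 2nπ; keep the solutions lying in [0, 2π].
  ⇒ x = 2*pi/3 ≈ 2.0944, 4*pi/3 ≈ 4.1888

f''(x) = -2*sin(x)
Second-derivative test at each critical point:
  f''(2.0944) = -1.7321 < 0 → local maximum
  f''(4.1888) = 1.7321 > 0 → local minimum

Critical points: x = 2*pi/3 ≈ 2.0944 (local maximum); x = 4*pi/3 ≈ 4.1888 (local minimum)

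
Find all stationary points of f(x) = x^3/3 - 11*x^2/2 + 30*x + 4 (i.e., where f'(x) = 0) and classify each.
f'(x) = x^2 - 11*x + 30

Solve f'(x) = 0:
  Factor: x^2 - 11*x + 30 = (x - 6)*(x - 5) = 0.
  ⇒ x = 5, 6

f''(x) = 2*x - 11
Second-derivative test at each critical point:
  f''(5) = -1 < 0 → local maximum
  f''(6) = 1 > 0 → local minimum

Critical points: x = 5 (local maximum); x = 6 (local minimum)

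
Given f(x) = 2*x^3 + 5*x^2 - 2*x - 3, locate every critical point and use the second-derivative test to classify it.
f'(x) = 6*x^2 + 10*x - 2

Solve f'(x) = 0:
  Factor: 6*x^2 + 10*x - 2 = 2*(3*x^2 + 5*x - 1); 3*x^2 + 5*x - 1 = 0 has no rational roots; quadratic formula: x = (-5 ± √37)/6.
  ⇒ x = -sqrt(37)/6 - 5/6 ≈ -1.8471, -5/6 + sqrt(37)/6 ≈ 0.1805

f''(x) = 12*x + 10
Second-derivative test at each critical point:
  f''(-1.8471) = -12.1655 < 0 → local maximum
  f''(0.1805) = 12.1655 > 0 → local minimum

Critical points: x = -sqrt(37)/6 - 5/6 ≈ -1.8471 (local maximum); x = -5/6 + sqrt(37)/6 ≈ 0.1805 (local minimum)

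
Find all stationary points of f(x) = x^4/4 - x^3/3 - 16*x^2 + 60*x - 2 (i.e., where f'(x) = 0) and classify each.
f'(x) = x^3 - x^2 - 32*x + 60

Solve f'(x) = 0:
  Factor: x^3 - x^2 - 32*x + 60 = (x - 5)*(x - 2)*(x + 6) = 0.
  ⇒ x = -6, 2, 5

f''(x) = 3*x^2 - 2*x - 32
Second-derivative test at each critical point:
  f''(-6) = 88 > 0 → local minimum
  f''(2) = -24 < 0 → local maximum
  f''(5) = 33 > 0 → local minimum

Critical points: x = -6 (local minimum); x = 2 (local maximum); x = 5 (local minimum)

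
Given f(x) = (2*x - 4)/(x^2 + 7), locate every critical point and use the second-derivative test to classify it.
f'(x) = 2*(x^2 - 2*x*(x - 2) + 7)/(x^2 + 7)^2

Solve f'(x) = 0:
  f'(x) = -2*(x^2 - 4*x - 7)/(x^2 + 7)^2; the denominator is positive wherever f is defined, so f'(x) = 0 ⇔ -2*x^2 + 8*x + 14 = 0.
  Factor: -2*x^2 + 8*x + 14 = -2*(x^2 - 4*x - 7); x^2 - 4*x - 7 = 0 has no rational roots; quadratic formula: x = (4 ± √44)/2.
  ⇒ x = 2 - sqrt(11) ≈ -1.3166, 2 + sqrt(11) ≈ 5.3166

f''(x) = 4*(4*x^2*(x - 2) + (2 - 3*x)*(x^2 + 7))/(x^2 + 7)^3
Second-derivative test at each critical point:
  f''(-1.3166) = 0.1739 > 0 → local minimum
  f''(5.3166) = -0.0107 < 0 → local maximum

Critical points: x = 2 - sqrt(11) ≈ -1.3166 (local minimum); x = 2 + sqrt(11) ≈ 5.3166 (local maximum)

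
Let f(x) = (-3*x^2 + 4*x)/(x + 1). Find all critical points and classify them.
f'(x) = (-3*x^2 - 6*x + 4)/(x^2 + 2*x + 1)

Solve f'(x) = 0:
  f'(x) = -(3*x^2 + 6*x - 4)/(x + 1)^2; the denominator is positive wherever f is defined, so f'(x) = 0 ⇔ -3*x^2 - 6*x + 4 = 0.
  3*x^2 + 6*x - 4 = 0 has no rational roots; quadratic formula: x = (-6 ± √84)/6.
  ⇒ x = -sqrt(21)/3 - 1 ≈ -2.5275, -1 + sqrt(21)/3 ≈ 0.5275

f''(x) = -14/(x^3 + 3*x^2 + 3*x + 1)
Second-derivative test at each critical point:
  f''(-2.5275) = 3.9279 > 0 → local minimum
  f''(0.5275) = -3.9279 < 0 → local maximum

Critical points: x = -sqrt(21)/3 - 1 ≈ -2.5275 (local minimum); x = -1 + sqrt(21)/3 ≈ 0.5275 (local maximum)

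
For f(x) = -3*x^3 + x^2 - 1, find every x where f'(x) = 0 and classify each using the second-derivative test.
f'(x) = x*(2 - 9*x)

Solve f'(x) = 0:
  Factor: -9*x^2 + 2*x = -x*(9*x - 2) = 0.
  ⇒ x = 0, 2/9

f''(x) = 2 - 18*x
Second-derivative test at each critical point:
  f''(0) = 2 > 0 → local minimum
  f''(2/9) = -2 < 0 → local maximum

Critical points: x = 0 (local minimum); x = 2/9 (local maximum)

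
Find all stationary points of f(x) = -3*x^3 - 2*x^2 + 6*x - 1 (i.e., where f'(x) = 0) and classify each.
f'(x) = -9*x^2 - 4*x + 6

Solve f'(x) = 0:
  9*x^2 + 4*x - 6 = 0 has no rational roots; quadratic formula: x = (-4 ± √232)/18.
  ⇒ x = -sqrt(58)/9 - 2/9 ≈ -1.0684, -2/9 + sqrt(58)/9 ≈ 0.6240

f''(x) = -18*x - 4
Second-derivative test at each critical point:
  f''(-1.0684) = 15.2315 > 0 → local minimum
  f''(0.6240) = -15.2315 < 0 → local maximum

Critical points: x = -sqrt(58)/9 - 2/9 ≈ -1.0684 (local minimum); x = -2/9 + sqrt(58)/9 ≈ 0.6240 (local maximum)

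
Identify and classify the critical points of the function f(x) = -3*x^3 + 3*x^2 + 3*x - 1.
f'(x) = -9*x^2 + 6*x + 3

Solve f'(x) = 0:
  Factor: -9*x^2 + 6*x + 3 = -3*(x - 1)*(3*x + 1) = 0.
  ⇒ x = -1/3, 1

f''(x) = 6 - 18*x
Second-derivative test at each critical point:
  f''(-1/3) = 12 > 0 → local minimum
  f''(1) = -12 < 0 → local maximum

Critical points: x = -1/3 (local minimum); x = 1 (local maximum)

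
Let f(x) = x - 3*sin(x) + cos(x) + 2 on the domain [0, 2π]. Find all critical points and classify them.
f'(x) = -sin(x) - 3*cos(x) + 1

Solve f'(x) = 0 on [0, 2π]:
  f'(x) = 0 ⇔ -sin(x) - 3*cos(x) = -1. Write the left side as R·cos(x + φ) with R = √((-3)² + 1²) = sqrt(10), cos φ = -3*sqrt(10)/10, sin φ = sqrt(10)/10; then cos(x + φ) = -sqrt(10)/10. Solve for x and keep the solutions lying in [0, 2π].
  ⇒ x = pi/2 ≈ 1.5708, -atan(4/3) + 2*pi ≈ 5.3559

f''(x) = 3*sin(x) - cos(x)
Second-derivative test at each critical point:
  f''(1.5708) = 3 > 0 → local minimum
  f''(5.3559) = -3 < 0 → local maximum

Critical points: x = pi/2 ≈ 1.5708 (local minimum); x = -atan(4/3) + 2*pi ≈ 5.3559 (local maximum)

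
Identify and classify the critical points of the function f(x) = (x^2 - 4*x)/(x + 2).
f'(x) = (x^2 + 4*x - 8)/(x^2 + 4*x + 4)

Solve f'(x) = 0:
  f'(x) = (x^2 + 4*x - 8)/(x + 2)^2; the denominator is positive wherever f is defined, so f'(x) = 0 ⇔ x^2 + 4*x - 8 = 0.
  x^2 + 4*x - 8 = 0 has no rational roots; quadratic formula: x = (-4 ± √48)/2.
  ⇒ x = -2*sqrt(3) - 2 ≈ -5.4641, -2 + 2*sqrt(3) ≈ 1.4641

f''(x) = 24/(x^3 + 6*x^2 + 12*x + 8)
Second-derivative test at each critical point:
  f''(-5.4641) = -0.5774 < 0 → local maximum
  f''(1.4641) = 0.5774 > 0 → local minimum

Critical points: x = -2*sqrt(3) - 2 ≈ -5.4641 (local maximum); x = -2 + 2*sqrt(3) ≈ 1.4641 (local minimum)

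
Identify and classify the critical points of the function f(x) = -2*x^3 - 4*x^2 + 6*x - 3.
f'(x) = -6*x^2 - 8*x + 6

Solve f'(x) = 0:
  Factor: -6*x^2 - 8*x + 6 = -2*(3*x^2 + 4*x - 3); 3*x^2 + 4*x - 3 = 0 has no rational roots; quadratic formula: x = (-4 ± √52)/6.
  ⇒ x = -sqrt(13)/3 - 2/3 ≈ -1.8685, -2/3 + sqrt(13)/3 ≈ 0.5352

f''(x) = -12*x - 8
Second-derivative test at each critical point:
  f''(-1.8685) = 14.4222 > 0 → local minimum
  f''(0.5352) = -14.4222 < 0 → local maximum

Critical points: x = -sqrt(13)/3 - 2/3 ≈ -1.8685 (local minimum); x = -2/3 + sqrt(13)/3 ≈ 0.5352 (local maximum)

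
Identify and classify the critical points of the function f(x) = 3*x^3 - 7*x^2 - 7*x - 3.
f'(x) = 9*x^2 - 14*x - 7

Solve f'(x) = 0:
  9*x^2 - 14*x - 7 = 0 has no rational roots; quadratic formula: x = (14 ± √448)/18.
  ⇒ x = 7/9 - 4*sqrt(7)/9 ≈ -0.3981, 7/9 + 4*sqrt(7)/9 ≈ 1.9537

f''(x) = 18*x - 14
Second-derivative test at each critical point:
  f''(-0.3981) = -21.1660 < 0 → local maximum
  f''(1.9537) = 21.1660 > 0 → local minimum

Critical points: x = 7/9 - 4*sqrt(7)/9 ≈ -0.3981 (local maximum); x = 7/9 + 4*sqrt(7)/9 ≈ 1.9537 (local minimum)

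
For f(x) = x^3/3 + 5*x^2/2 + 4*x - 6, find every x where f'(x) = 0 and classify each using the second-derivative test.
f'(x) = x^2 + 5*x + 4

Solve f'(x) = 0:
  Factor: x^2 + 5*x + 4 = (x + 1)*(x + 4) = 0.
  ⇒ x = -4, -1

f''(x) = 2*x + 5
Second-derivative test at each critical point:
  f''(-4) = -3 < 0 → local maximum
  f''(-1) = 3 > 0 → local minimum

Critical points: x = -4 (local maximum); x = -1 (local minimum)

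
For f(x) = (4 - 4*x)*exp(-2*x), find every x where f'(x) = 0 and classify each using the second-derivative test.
f'(x) = 4*(2*x - 3)*exp(-2*x)

Solve f'(x) = 0:
  f'(x) = (8*x - 12)·exp(-2*x) and exp(-2*x) > 0 for every x, so f'(x) = 0 ⇔ 8*x - 12 = 0.
  Factor: 8*x - 12 = 4*(2*x - 3) = 0.
  ⇒ x = 3/2

f''(x) = 16*(2 - x)*exp(-2*x)
Second-derivative test at each critical point:
  f''(3/2) = 0.3983 > 0 → local minimum

Critical points: x = 3/2 (local minimum)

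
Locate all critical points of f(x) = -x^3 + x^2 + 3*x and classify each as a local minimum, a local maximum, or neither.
f'(x) = -3*x^2 + 2*x + 3

Solve f'(x) = 0:
  3*x^2 - 2*x - 3 = 0 has no rational roots; quadratic formula: x = (2 ± √40)/6.
  ⇒ x = 1/3 - sqrt(10)/3 ≈ -0.7208, 1/3 + sqrt(10)/3 ≈ 1.3874

f''(x) = 2 - 6*x
Second-derivative test at each critical point:
  f''(-0.7208) = 6.3246 > 0 → local minimum
  f''(1.3874) = -6.3246 < 0 → local maximum

Critical points: x = 1/3 - sqrt(10)/3 ≈ -0.7208 (local minimum); x = 1/3 + sqrt(10)/3 ≈ 1.3874 (local maximum)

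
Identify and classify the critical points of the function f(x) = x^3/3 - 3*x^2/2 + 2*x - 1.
f'(x) = x^2 - 3*x + 2

Solve f'(x) = 0:
  Factor: x^2 - 3*x + 2 = (x - 2)*(x - 1) = 0.
  ⇒ x = 1, 2

f''(x) = 2*x - 3
Second-derivative test at each critical point:
  f''(1) = -1 < 0 → local maximum
  f''(2) = 1 > 0 → local minimum

Critical points: x = 1 (local maximum); x = 2 (local minimum)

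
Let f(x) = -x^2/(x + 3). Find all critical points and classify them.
f'(x) = x*(-x - 6)/(x + 3)^2

Solve f'(x) = 0:
  f'(x) = -x*(x + 6)/(x + 3)^2; the denominator is positive wherever f is defined, so f'(x) = 0 ⇔ -x^2 - 6*x = 0.
  Factor: -x^2 - 6*x = -x*(x + 6) = 0.
  ⇒ x = -6, 0

f''(x) = -18/(x^3 + 9*x^2 + 27*x + 27)
Second-derivative test at each critical point:
  f''(-6) = 2/3 > 0 → local minimum
  f''(0) = -2/3 < 0 → local maximum

Critical points: x = -6 (local minimum); x = 0 (local maximum)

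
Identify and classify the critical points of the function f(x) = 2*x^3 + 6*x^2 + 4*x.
f'(x) = 6*x^2 + 12*x + 4

Solve f'(x) = 0:
  Factor: 6*x^2 + 12*x + 4 = 2*(3*x^2 + 6*x + 2); 3*x^2 + 6*x + 2 = 0 has no rational roots; quadratic formula: x = (-6 ± √12)/6.
  ⇒ x = -1 - sqrt(3)/3 ≈ -1.5774, -1 + sqrt(3)/3 ≈ -0.4226

f''(x) = 12*x + 12
Second-derivative test at each critical point:
  f''(-1.5774) = -6.9282 < 0 → local maximum
  f''(-0.4226) = 6.9282 > 0 → local minimum

Critical points: x = -1 - sqrt(3)/3 ≈ -1.5774 (local maximum); x = -1 + sqrt(3)/3 ≈ -0.4226 (local minimum)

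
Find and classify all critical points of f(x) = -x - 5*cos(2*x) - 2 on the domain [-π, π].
f'(x) = 10*sin(2*x) - 1

Solve f'(x) = 0 on [-π, π]:
  f'(x) = 0 ⇔ sin(2*x) = 1/10, i.e. 2*x = arcsin(1/10) + 2nπ or 2*x = π − arcsin(1/10) + 2nπ; keep the solutions lying in [-π, π].
  ⇒ x = -pi + asin(1/10)/2 ≈ -3.0915, -pi/2 - asin(1/10)/2 ≈ -1.6209, asin(1/10)/2 ≈ 0.0501, -asin(1/10)/2 + pi/2 ≈ 1.5207

f''(x) = 20*cos(2*x)
Second-derivative test at each critical point:
  f''(-3.0915) = 19.8997 > 0 → local minimum
  f''(-1.6209) = -19.8997 < 0 → local maximum
  f''(0.0501) = 19.8997 > 0 → local minimum
  f''(1.5207) = -19.8997 < 0 → local maximum

Critical points: x = -pi + asin(1/10)/2 ≈ -3.0915 (local minimum); x = -pi/2 - asin(1/10)/2 ≈ -1.6209 (local maximum); x = asin(1/10)/2 ≈ 0.0501 (local minimum); x = -asin(1/10)/2 + pi/2 ≈ 1.5207 (local maximum)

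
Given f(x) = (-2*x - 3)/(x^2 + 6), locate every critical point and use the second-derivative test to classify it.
f'(x) = 2*(x^2 + 3*x - 6)/(x^4 + 12*x^2 + 36)

Solve f'(x) = 0:
  f'(x) = 2*(x^2 + 3*x - 6)/(x^2 + 6)^2; the denominator is positive wherever f is defined, so f'(x) = 0 ⇔ 2*x^2 + 6*x - 12 = 0.
  Factor: 2*x^2 + 6*x - 12 = 2*(x^2 + 3*x - 6); x^2 + 3*x - 6 = 0 has no rational roots; quadratic formula: x = (-3 ± √33)/2.
  ⇒ x = -sqrt(33)/2 - 3/2 ≈ -4.3723, -3/2 + sqrt(33)/2 ≈ 1.3723

f''(x) = 2*(-4*x^2*(2*x + 3) + 3*(2*x + 1)*(x^2 + 6))/(x^2 + 6)^3
Second-derivative test at each critical point:
  f''(-4.3723) = -0.0182 < 0 → local maximum
  f''(1.3723) = 0.1849 > 0 → local minimum

Critical points: x = -sqrt(33)/2 - 3/2 ≈ -4.3723 (local maximum); x = -3/2 + sqrt(33)/2 ≈ 1.3723 (local minimum)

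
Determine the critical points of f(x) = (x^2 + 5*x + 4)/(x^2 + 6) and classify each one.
f'(x) = (-5*x^2 + 4*x + 30)/(x^4 + 12*x^2 + 36)

Solve f'(x) = 0:
  f'(x) = -(5*x^2 - 4*x - 30)/(x^2 + 6)^2; the denominator is positive wherever f is defined, so f'(x) = 0 ⇔ -5*x^2 + 4*x + 30 = 0.
  5*x^2 - 4*x - 30 = 0 has no rational roots; quadratic formula: x = (4 ± √616)/10.
  ⇒ x = 2/5 - sqrt(154)/5 ≈ -2.0819, 2/5 + sqrt(154)/5 ≈ 2.8819

f''(x) = 2*(5*x^3 - 6*x^2 - 90*x + 12)/(x^6 + 18*x^4 + 108*x^2 + 216)
Second-derivative test at each critical point:
  f''(-2.0819) = 0.2324 > 0 → local minimum
  f''(2.8819) = -0.1213 < 0 → local maximum

Critical points: x = 2/5 - sqrt(154)/5 ≈ -2.0819 (local minimum); x = 2/5 + sqrt(154)/5 ≈ 2.8819 (local maximum)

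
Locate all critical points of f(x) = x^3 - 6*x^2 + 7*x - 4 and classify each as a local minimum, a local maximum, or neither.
f'(x) = 3*x^2 - 12*x + 7

Solve f'(x) = 0:
  3*x^2 - 12*x + 7 = 0 has no rational roots; quadratic formula: x = (12 ± √60)/6.
  ⇒ x = 2 - sqrt(15)/3 ≈ 0.7090, sqrt(15)/3 + 2 ≈ 3.2910

f''(x) = 6*x - 12
Second-derivative test at each critical point:
  f''(0.7090) = -7.7460 < 0 → local maximum
  f''(3.2910) = 7.7460 > 0 → local minimum

Critical points: x = 2 - sqrt(15)/3 ≈ 0.7090 (local maximum); x = sqrt(15)/3 + 2 ≈ 3.2910 (local minimum)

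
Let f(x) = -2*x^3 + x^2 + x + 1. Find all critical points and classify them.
f'(x) = -6*x^2 + 2*x + 1

Solve f'(x) = 0:
  6*x^2 - 2*x - 1 = 0 has no rational roots; quadratic formula: x = (2 ± √28)/12.
  ⇒ x = 1/6 - sqrt(7)/6 ≈ -0.2743, 1/6 + sqrt(7)/6 ≈ 0.6076

f''(x) = 2 - 12*x
Second-derivative test at each critical point:
  f''(-0.2743) = 5.2915 > 0 → local minimum
  f''(0.6076) = -5.2915 < 0 → local maximum

Critical points: x = 1/6 - sqrt(7)/6 ≈ -0.2743 (local minimum); x = 1/6 + sqrt(7)/6 ≈ 0.6076 (local maximum)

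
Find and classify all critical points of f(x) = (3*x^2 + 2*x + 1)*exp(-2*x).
f'(x) = 2*x*(1 - 3*x)*exp(-2*x)

Solve f'(x) = 0:
  f'(x) = (-6*x^2 + 2*x)·exp(-2*x) and exp(-2*x) > 0 for every x, so f'(x) = 0 ⇔ -6*x^2 + 2*x = 0.
  Factor: -6*x^2 + 2*x = -2*x*(3*x - 1) = 0.
  ⇒ x = 0, 1/3

f''(x) = 2*(6*x^2 - 8*x + 1)*exp(-2*x)
Second-derivative test at each critical point:
  f''(0) = 2 > 0 → local minimum
  f''(1/3) = -1.0268 < 0 → local maximum

Critical points: x = 0 (local minimum); x = 1/3 (local maximum)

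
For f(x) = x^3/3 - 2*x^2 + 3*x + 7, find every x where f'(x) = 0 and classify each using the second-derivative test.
f'(x) = x^2 - 4*x + 3

Solve f'(x) = 0:
  Factor: x^2 - 4*x + 3 = (x - 3)*(x - 1) = 0.
  ⇒ x = 1, 3

f''(x) = 2*x - 4
Second-derivative test at each critical point:
  f''(1) = -2 < 0 → local maximum
  f''(3) = 2 > 0 → local minimum

Critical points: x = 1 (local maximum); x = 3 (local minimum)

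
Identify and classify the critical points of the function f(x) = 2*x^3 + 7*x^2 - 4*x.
f'(x) = 6*x^2 + 14*x - 4

Solve f'(x) = 0:
  Factor: 6*x^2 + 14*x - 4 = 2*(3*x^2 + 7*x - 2); 3*x^2 + 7*x - 2 = 0 has no rational roots; quadratic formula: x = (-7 ± √73)/6.
  ⇒ x = -sqrt(73)/6 - 7/6 ≈ -2.5907, -7/6 + sqrt(73)/6 ≈ 0.2573

f''(x) = 12*x + 14
Second-derivative test at each critical point:
  f''(-2.5907) = -17.0880 < 0 → local maximum
  f''(0.2573) = 17.0880 > 0 → local minimum

Critical points: x = -sqrt(73)/6 - 7/6 ≈ -2.5907 (local maximum); x = -7/6 + sqrt(73)/6 ≈ 0.2573 (local minimum)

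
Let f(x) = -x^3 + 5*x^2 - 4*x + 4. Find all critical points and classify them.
f'(x) = -3*x^2 + 10*x - 4

Solve f'(x) = 0:
  3*x^2 - 10*x + 4 = 0 has no rational roots; quadratic formula: x = (10 ± √52)/6.
  ⇒ x = 5/3 - sqrt(13)/3 ≈ 0.4648, sqrt(13)/3 + 5/3 ≈ 2.8685

f''(x) = 10 - 6*x
Second-derivative test at each critical point:
  f''(0.4648) = 7.2111 > 0 → local minimum
  f''(2.8685) = -7.2111 < 0 → local maximum

Critical points: x = 5/3 - sqrt(13)/3 ≈ 0.4648 (local minimum); x = sqrt(13)/3 + 5/3 ≈ 2.8685 (local maximum)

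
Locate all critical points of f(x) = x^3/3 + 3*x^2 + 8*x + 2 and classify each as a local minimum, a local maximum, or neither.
f'(x) = x^2 + 6*x + 8

Solve f'(x) = 0:
  Factor: x^2 + 6*x + 8 = (x + 2)*(x + 4) = 0.
  ⇒ x = -4, -2

f''(x) = 2*x + 6
Second-derivative test at each critical point:
  f''(-4) = -2 < 0 → local maximum
  f''(-2) = 2 > 0 → local minimum

Critical points: x = -4 (local maximum); x = -2 (local minimum)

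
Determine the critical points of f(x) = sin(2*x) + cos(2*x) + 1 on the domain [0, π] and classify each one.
f'(x) = 2*sqrt(2)*cos(2*x + pi/4)

Solve f'(x) = 0 on [0, π]:
  f'(x) = 0 ⇔ cos(2*x) = sin(2*x) ⇔ tan(2*x) = 1, i.e. 2*x = arctan(1) + nπ; keep the solutions lying in [0, π].
  ⇒ x = pi/8 ≈ 0.3927, 5*pi/8 ≈ 1.9635

f''(x) = -4*sqrt(2)*sin(2*x + pi/4)
Second-derivative test at each critical point:
  f''(0.3927) = -5.6569 < 0 → local maximum
  f''(1.9635) = 5.6569 > 0 → local minimum

Critical points: x = pi/8 ≈ 0.3927 (local maximum); x = 5*pi/8 ≈ 1.9635 (local minimum)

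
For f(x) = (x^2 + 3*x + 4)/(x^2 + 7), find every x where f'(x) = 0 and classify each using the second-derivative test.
f'(x) = 3*(-x^2 + 2*x + 7)/(x^4 + 14*x^2 + 49)

Solve f'(x) = 0:
  f'(x) = -3*(x^2 - 2*x - 7)/(x^2 + 7)^2; the denominator is positive wherever f is defined, so f'(x) = 0 ⇔ -3*x^2 + 6*x + 21 = 0.
  Factor: -3*x^2 + 6*x + 21 = -3*(x^2 - 2*x - 7); x^2 - 2*x - 7 = 0 has no rational roots; quadratic formula: x = (2 ± √32)/2.
  ⇒ x = 1 - 2*sqrt(2) ≈ -1.8284, 1 + 2*sqrt(2) ≈ 3.8284

f''(x) = 6*(x^3 - 3*x^2 - 21*x + 7)/(x^6 + 21*x^4 + 147*x^2 + 343)
Second-derivative test at each critical point:
  f''(-1.8284) = 0.1586 > 0 → local minimum
  f''(3.8284) = -0.0362 < 0 → local maximum

Critical points: x = 1 - 2*sqrt(2) ≈ -1.8284 (local minimum); x = 1 + 2*sqrt(2) ≈ 3.8284 (local maximum)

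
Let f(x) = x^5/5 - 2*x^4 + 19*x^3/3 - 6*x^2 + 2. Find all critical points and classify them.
f'(x) = x*(x^3 - 8*x^2 + 19*x - 12)

Solve f'(x) = 0:
  Factor: x^4 - 8*x^3 + 19*x^2 - 12*x = x*(x - 4)*(x - 3)*(x - 1) = 0.
  ⇒ x = 0, 1, 3, 4

f''(x) = 4*x^3 - 24*x^2 + 38*x - 12
Second-derivative test at each critical point:
  f''(0) = -12 < 0 → local maximum
  f''(1) = 6 > 0 → local minimum
  f''(3) = -6 < 0 → local maximum
  f''(4) = 12 > 0 → local minimum

Critical points: x = 0 (local maximum); x = 1 (local minimum); x = 3 (local maximum); x = 4 (local minimum)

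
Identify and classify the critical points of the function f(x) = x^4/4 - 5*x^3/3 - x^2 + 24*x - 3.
f'(x) = x^3 - 5*x^2 - 2*x + 24

Solve f'(x) = 0:
  Factor: x^3 - 5*x^2 - 2*x + 24 = (x - 4)*(x - 3)*(x + 2) = 0.
  ⇒ x = -2, 3, 4

f''(x) = 3*x^2 - 10*x - 2
Second-derivative test at each critical point:
  f''(-2) = 30 > 0 → local minimum
  f''(3) = -5 < 0 → local maximum
  f''(4) = 6 > 0 → local minimum

Critical points: x = -2 (local minimum); x = 3 (local maximum); x = 4 (local minimum)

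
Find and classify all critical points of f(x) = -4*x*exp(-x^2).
f'(x) = 4*(2*x^2 - 1)*exp(-x^2)

Solve f'(x) = 0:
  f'(x) = (8*x^2 - 4)·exp(-x^2) and exp(-x^2) > 0 for every x, so f'(x) = 0 ⇔ 8*x^2 - 4 = 0.
  Factor: 8*x^2 - 4 = 4*(2*x^2 - 1); 2*x^2 - 1 = 0 has no rational roots; quadratic formula: x = (0 ± √8)/4.
  ⇒ x = -sqrt(2)/2 ≈ -0.7071, sqrt(2)/2 ≈ 0.7071

f''(x) = (-16*x^3 + 24*x)*exp(-x^2)
Second-derivative test at each critical point:
  f''(-0.7071) = -6.8621 < 0 → local maximum
  f''(0.7071) = 6.8621 > 0 → local minimum

Critical points: x = -sqrt(2)/2 ≈ -0.7071 (local maximum); x = sqrt(2)/2 ≈ 0.7071 (local minimum)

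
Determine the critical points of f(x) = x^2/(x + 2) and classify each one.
f'(x) = x*(x + 4)/(x^2 + 4*x + 4)

Solve f'(x) = 0:
  f'(x) = x*(x + 4)/(x + 2)^2; the denominator is positive wherever f is defined, so f'(x) = 0 ⇔ x^2 + 4*x = 0.
  Factor: x^2 + 4*x = x*(x + 4) = 0.
  ⇒ x = -4, 0

f''(x) = 8/(x^3 + 6*x^2 + 12*x + 8)
Second-derivative test at each critical point:
  f''(-4) = -1 < 0 → local maximum
  f''(0) = 1 > 0 → local minimum

Critical points: x = -4 (local maximum); x = 0 (local minimum)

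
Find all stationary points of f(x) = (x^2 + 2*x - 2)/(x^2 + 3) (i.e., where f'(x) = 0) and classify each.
f'(x) = 2*(-x^2 + 5*x + 3)/(x^4 + 6*x^2 + 9)

Solve f'(x) = 0:
  f'(x) = -2*(x^2 - 5*x - 3)/(x^2 + 3)^2; the denominator is positive wherever f is defined, so f'(x) = 0 ⇔ -2*x^2 + 10*x + 6 = 0.
  Factor: -2*x^2 + 10*x + 6 = -2*(x^2 - 5*x - 3); x^2 - 5*x - 3 = 0 has no rational roots; quadratic formula: x = (5 ± √37)/2.
  ⇒ x = 5/2 - sqrt(37)/2 ≈ -0.5414, 5/2 + sqrt(37)/2 ≈ 5.5414

f''(x) = 2*(2*x^3 - 15*x^2 - 18*x + 15)/(x^6 + 9*x^4 + 27*x^2 + 27)
Second-derivative test at each critical point:
  f''(-0.5414) = 1.1218 > 0 → local minimum
  f''(5.5414) = -0.0107 < 0 → local maximum

Critical points: x = 5/2 - sqrt(37)/2 ≈ -0.5414 (local minimum); x = 5/2 + sqrt(37)/2 ≈ 5.5414 (local maximum)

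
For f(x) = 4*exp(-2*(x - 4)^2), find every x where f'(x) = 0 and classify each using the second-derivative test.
f'(x) = 16*(4 - x)*exp(-2*(x - 4)^2)

Solve f'(x) = 0:
  f'(x) = (64 - 16*x)·exp(-2*(x - 4)^2) and exp(-2*(x - 4)^2) > 0 for every x, so f'(x) = 0 ⇔ 64 - 16*x = 0.
  Factor: 64 - 16*x = -16*(x - 4) = 0.
  ⇒ x = 4

f''(x) = 16*(4*(x - 4)^2 - 1)*exp(-2*(x - 4)^2)
Second-derivative test at each critical point:
  f''(4) = -16 < 0 → local maximum

Critical points: x = 4 (local maximum)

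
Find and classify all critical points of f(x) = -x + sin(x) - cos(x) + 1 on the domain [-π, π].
f'(x) = sin(x) + cos(x) - 1

Solve f'(x) = 0 on [-π, π]:
  f'(x) = 0 ⇔ sin(x) + cos(x) = 1. Write the left side as R·cos(x + φ) with R = √(1² + (-1)²) = sqrt(2), cos φ = sqrt(2)/2, sin φ = -sqrt(2)/2; then cos(x + φ) = sqrt(2)/2. Solve for x and keep the solutions lying in [-π, π].
  ⇒ x = 0, pi/2 ≈ 1.5708

f''(x) = -sin(x) + cos(x)
Second-derivative test at each critical point:
  f''(0) = 1 > 0 → local minimum
  f''(1.5708) = -1 < 0 → local maximum

Critical points: x = 0 (local minimum); x = pi/2 ≈ 1.5708 (local maximum)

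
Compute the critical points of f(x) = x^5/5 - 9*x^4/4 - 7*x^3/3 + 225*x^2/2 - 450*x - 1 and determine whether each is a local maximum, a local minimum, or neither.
f'(x) = x^4 - 9*x^3 - 7*x^2 + 225*x - 450

Solve f'(x) = 0:
  Factor: x^4 - 9*x^3 - 7*x^2 + 225*x - 450 = (x - 6)*(x - 5)*(x - 3)*(x + 5) = 0.
  ⇒ x = -5, 3, 5, 6

f''(x) = 4*x^3 - 27*x^2 - 14*x + 225
Second-derivative test at each critical point:
  f''(-5) = -880 < 0 → local maximum
  f''(3) = 48 > 0 → local minimum
  f''(5) = -20 < 0 → local maximum
  f''(6) = 33 > 0 → local minimum

Critical points: x = -5 (local maximum); x = 3 (local minimum); x = 5 (local maximum); x = 6 (local minimum)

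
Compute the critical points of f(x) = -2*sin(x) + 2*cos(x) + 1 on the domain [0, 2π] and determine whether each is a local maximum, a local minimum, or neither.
f'(x) = -2*sqrt(2)*sin(x + pi/4)

Solve f'(x) = 0 on [0, 2π]:
  f'(x) = 0 ⇔ -2*cos(x) = 2*sin(x) ⇔ tan(x) = -1, i.e. x = arctan(-1) + nπ; keep the solutions lying in [0, 2π].
  ⇒ x = 3*pi/4 ≈ 2.3562, 7*pi/4 ≈ 5.4978

f''(x) = -2*sqrt(2)*cos(x + pi/4)
Second-derivative test at each critical point:
  f''(2.3562) = 2.8284 > 0 → local minimum
  f''(5.4978) = -2.8284 < 0 → local maximum

Critical points: x = 3*pi/4 ≈ 2.3562 (local minimum); x = 7*pi/4 ≈ 5.4978 (local maximum)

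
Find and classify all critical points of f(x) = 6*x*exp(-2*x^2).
f'(x) = 6*(1 - 4*x^2)*exp(-2*x^2)

Solve f'(x) = 0:
  f'(x) = (6 - 24*x^2)·exp(-2*x^2) and exp(-2*x^2) > 0 for every x, so f'(x) = 0 ⇔ 6 - 24*x^2 = 0.
  Factor: 6 - 24*x^2 = -6*(2*x - 1)*(2*x + 1) = 0.
  ⇒ x = -1/2, 1/2

f''(x) = (96*x^3 - 72*x)*exp(-2*x^2)
Second-derivative test at each critical point:
  f''(-1/2) = 14.5567 > 0 → local minimum
  f''(1/2) = -14.5567 < 0 → local maximum

Critical points: x = -1/2 (local minimum); x = 1/2 (local maximum)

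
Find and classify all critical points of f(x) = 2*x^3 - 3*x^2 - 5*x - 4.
f'(x) = 6*x^2 - 6*x - 5

Solve f'(x) = 0:
  6*x^2 - 6*x - 5 = 0 has no rational roots; quadratic formula: x = (6 ± √156)/12.
  ⇒ x = 1/2 - sqrt(39)/6 ≈ -0.5408, 1/2 + sqrt(39)/6 ≈ 1.5408

f''(x) = 12*x - 6
Second-derivative test at each critical point:
  f''(-0.5408) = -12.4900 < 0 → local maximum
  f''(1.5408) = 12.4900 > 0 → local minimum

Critical points: x = 1/2 - sqrt(39)/6 ≈ -0.5408 (local maximum); x = 1/2 + sqrt(39)/6 ≈ 1.5408 (local minimum)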